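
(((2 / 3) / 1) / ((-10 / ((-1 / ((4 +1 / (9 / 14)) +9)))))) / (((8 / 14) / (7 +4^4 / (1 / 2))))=4.16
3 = 3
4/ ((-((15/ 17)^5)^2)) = -13.98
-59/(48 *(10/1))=-59/480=-0.12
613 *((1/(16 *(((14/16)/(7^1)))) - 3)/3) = -3065/6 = -510.83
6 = 6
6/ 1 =6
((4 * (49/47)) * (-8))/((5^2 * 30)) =-784/17625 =-0.04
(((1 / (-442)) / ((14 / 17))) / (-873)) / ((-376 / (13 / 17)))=-1 / 156246048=-0.00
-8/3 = -2.67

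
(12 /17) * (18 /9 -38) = -432 /17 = -25.41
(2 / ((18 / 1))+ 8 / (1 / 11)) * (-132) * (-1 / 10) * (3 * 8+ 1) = 87230 / 3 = 29076.67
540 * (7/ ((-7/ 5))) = -2700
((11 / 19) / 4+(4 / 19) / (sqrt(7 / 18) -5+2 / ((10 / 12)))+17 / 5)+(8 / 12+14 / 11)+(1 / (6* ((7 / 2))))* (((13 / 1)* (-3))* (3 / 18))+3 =678547663 / 83888420 -300* sqrt(14) / 54473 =8.07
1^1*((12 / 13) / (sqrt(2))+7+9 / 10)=8.55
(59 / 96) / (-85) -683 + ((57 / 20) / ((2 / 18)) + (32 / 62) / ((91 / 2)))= -3026336323 / 4603872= -657.35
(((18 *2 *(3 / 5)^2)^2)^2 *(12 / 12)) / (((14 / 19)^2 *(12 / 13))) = 1077430728816 / 19140625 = 56290.26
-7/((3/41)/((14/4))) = -334.83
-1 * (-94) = 94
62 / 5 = 12.40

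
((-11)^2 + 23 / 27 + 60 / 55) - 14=32356 / 297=108.94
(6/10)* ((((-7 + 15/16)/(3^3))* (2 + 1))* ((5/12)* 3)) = -0.51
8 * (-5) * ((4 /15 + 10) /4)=-308 /3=-102.67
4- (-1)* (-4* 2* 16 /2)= -60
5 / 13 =0.38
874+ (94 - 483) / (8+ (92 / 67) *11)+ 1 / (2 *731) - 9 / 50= 563809853 / 657900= 856.98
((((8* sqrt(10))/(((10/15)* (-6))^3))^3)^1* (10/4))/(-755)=5* sqrt(10)/77312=0.00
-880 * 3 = -2640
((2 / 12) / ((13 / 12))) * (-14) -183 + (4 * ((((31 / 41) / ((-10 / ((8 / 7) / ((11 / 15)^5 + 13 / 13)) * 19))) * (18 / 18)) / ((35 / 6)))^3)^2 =-5441106898815829225760164232273589078856361205979680239821705171 / 29386950429832064784094335699568377890150313660567446247479089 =-185.15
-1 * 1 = -1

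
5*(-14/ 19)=-70/ 19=-3.68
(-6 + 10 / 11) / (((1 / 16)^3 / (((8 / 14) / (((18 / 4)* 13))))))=-262144 / 1287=-203.69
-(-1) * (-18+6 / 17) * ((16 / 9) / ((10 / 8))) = -25.10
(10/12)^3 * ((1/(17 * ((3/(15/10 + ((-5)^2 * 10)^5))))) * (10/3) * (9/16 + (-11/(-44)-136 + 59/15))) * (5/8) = -2261962890628474375/746496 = -3030107181590.36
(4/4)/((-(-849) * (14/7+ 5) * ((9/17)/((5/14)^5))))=53125/28766592288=0.00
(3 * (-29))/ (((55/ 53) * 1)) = -83.84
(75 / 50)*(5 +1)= 9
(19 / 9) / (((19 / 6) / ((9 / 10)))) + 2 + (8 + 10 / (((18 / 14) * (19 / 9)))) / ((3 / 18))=6907 / 95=72.71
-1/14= -0.07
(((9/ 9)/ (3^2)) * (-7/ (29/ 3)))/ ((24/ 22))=-77/ 1044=-0.07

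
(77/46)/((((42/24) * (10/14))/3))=462/115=4.02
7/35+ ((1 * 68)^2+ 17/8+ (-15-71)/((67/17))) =12340071/2680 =4604.50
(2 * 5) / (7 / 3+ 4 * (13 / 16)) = 120 / 67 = 1.79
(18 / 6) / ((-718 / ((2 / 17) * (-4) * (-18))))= -216 / 6103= -0.04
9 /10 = 0.90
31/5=6.20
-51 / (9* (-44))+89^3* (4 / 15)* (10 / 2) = 41358187 / 44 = 939958.80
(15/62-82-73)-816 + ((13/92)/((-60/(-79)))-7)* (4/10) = -416456303/427800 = -973.48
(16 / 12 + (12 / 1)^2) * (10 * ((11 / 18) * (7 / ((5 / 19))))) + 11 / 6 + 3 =1275997 / 54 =23629.57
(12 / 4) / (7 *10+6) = 3 / 76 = 0.04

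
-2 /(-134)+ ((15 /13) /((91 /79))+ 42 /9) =1351388 /237783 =5.68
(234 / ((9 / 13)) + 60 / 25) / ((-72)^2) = 851 / 12960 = 0.07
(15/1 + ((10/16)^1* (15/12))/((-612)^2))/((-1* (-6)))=179781145/71912448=2.50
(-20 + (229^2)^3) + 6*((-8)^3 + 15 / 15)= 144215816799035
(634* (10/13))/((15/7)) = 8876/39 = 227.59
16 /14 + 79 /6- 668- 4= -657.69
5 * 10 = 50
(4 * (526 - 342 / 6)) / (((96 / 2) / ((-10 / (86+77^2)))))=-469 / 7218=-0.06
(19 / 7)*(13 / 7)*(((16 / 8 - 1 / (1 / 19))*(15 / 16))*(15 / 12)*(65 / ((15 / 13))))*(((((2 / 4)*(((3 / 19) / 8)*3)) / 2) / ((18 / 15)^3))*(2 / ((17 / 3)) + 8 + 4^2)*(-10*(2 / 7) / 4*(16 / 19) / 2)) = 2368640625 / 6673408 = 354.94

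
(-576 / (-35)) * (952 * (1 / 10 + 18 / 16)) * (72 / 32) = 1079568 / 25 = 43182.72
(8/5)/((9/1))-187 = -8407/45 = -186.82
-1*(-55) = 55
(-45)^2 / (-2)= -2025 / 2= -1012.50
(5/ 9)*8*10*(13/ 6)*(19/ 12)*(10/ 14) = 61750/ 567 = 108.91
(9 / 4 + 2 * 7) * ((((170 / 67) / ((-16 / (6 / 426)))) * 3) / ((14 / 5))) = -82875 / 2131136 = -0.04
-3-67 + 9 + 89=28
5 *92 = 460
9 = 9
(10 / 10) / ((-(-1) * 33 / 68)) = 68 / 33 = 2.06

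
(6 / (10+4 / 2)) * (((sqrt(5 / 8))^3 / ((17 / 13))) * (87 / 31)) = 5655 * sqrt(10) / 33728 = 0.53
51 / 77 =0.66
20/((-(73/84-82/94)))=78960/13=6073.85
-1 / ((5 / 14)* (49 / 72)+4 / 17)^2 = -5992704 / 1371241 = -4.37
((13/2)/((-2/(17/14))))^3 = -10793861/175616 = -61.46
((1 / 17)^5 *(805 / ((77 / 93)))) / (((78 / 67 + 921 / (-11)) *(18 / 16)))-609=-157847099100251 / 259190635779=-609.00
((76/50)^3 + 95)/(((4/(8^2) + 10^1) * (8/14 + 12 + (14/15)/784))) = 591070848/759071875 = 0.78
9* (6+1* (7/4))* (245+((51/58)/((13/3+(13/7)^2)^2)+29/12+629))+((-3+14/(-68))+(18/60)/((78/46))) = 1577609360865217/25808273920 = 61128.05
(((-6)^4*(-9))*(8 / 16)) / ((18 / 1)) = -324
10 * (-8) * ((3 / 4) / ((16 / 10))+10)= -837.50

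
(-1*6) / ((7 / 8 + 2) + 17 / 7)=-1.13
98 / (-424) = -49 / 212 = -0.23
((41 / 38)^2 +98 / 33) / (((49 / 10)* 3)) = 984925 / 3502422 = 0.28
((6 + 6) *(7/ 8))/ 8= 21/ 16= 1.31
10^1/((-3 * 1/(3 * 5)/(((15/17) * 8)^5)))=-1244160000000/1419857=-876257.26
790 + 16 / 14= 5538 / 7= 791.14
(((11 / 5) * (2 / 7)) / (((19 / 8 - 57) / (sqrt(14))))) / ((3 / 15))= -176 * sqrt(14) / 3059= -0.22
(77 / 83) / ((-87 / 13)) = -1001 / 7221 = -0.14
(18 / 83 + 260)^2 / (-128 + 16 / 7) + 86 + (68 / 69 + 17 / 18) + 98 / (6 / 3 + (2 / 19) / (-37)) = -4913992494491 / 12235277340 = -401.62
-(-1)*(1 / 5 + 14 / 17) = 87 / 85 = 1.02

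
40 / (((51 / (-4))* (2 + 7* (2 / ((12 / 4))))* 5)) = -8 / 85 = -0.09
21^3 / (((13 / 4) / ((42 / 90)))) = 86436 / 65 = 1329.78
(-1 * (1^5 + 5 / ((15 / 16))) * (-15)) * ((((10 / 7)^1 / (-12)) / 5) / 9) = -95 / 378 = -0.25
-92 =-92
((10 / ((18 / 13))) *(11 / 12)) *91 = 602.45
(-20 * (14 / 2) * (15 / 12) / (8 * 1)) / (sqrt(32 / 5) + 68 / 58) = 431375 / 84528-147175 * sqrt(10) / 42264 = -5.91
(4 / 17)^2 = 16 / 289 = 0.06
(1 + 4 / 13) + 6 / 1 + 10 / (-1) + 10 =95 / 13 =7.31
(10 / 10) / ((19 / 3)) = 3 / 19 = 0.16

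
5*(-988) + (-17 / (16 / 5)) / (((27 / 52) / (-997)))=568165 / 108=5260.79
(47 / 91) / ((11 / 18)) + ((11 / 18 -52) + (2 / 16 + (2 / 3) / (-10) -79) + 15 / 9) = -46060759 / 360360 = -127.82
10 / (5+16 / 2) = 10 / 13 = 0.77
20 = 20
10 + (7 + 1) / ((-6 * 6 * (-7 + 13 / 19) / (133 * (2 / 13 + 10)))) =33647 / 585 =57.52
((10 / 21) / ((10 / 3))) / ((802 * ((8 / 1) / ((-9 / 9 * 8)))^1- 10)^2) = 1 / 4615408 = 0.00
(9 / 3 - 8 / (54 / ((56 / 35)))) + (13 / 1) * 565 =991948 / 135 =7347.76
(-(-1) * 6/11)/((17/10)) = 60/187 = 0.32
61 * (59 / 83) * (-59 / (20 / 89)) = -18898349 / 1660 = -11384.55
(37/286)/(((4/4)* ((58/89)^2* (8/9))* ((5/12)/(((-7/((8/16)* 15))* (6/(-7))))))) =7913079/12026300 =0.66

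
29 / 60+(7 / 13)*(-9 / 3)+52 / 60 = -69 / 260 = -0.27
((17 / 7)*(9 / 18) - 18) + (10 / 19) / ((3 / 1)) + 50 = 26645 / 798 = 33.39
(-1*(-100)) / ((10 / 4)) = 40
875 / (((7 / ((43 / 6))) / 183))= 163937.50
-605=-605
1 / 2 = 0.50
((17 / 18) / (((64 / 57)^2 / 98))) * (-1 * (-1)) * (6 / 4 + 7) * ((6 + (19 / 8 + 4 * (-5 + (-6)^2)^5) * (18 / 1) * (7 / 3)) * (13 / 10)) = 255712656775724967 / 65536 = 3901865490352.25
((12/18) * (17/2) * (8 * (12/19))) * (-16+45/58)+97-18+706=192359/551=349.11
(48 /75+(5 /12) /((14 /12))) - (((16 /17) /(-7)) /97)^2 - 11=-66639471707 /6662042450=-10.00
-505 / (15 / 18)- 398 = -1004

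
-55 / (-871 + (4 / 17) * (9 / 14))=595 / 9421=0.06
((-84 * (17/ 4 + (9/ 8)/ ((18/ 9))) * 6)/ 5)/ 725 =-4851/ 7250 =-0.67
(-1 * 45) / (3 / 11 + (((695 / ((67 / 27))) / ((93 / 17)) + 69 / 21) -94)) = 7196805 / 6276433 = 1.15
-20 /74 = -10 /37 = -0.27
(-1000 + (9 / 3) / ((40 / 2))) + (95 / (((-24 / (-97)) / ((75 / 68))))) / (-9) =-25628203 / 24480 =-1046.90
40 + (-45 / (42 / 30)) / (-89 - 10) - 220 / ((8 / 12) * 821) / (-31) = 79050765 / 1959727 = 40.34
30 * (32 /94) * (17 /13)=8160 /611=13.36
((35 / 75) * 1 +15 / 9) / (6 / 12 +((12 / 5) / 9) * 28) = 64 / 239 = 0.27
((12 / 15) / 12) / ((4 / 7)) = 7 / 60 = 0.12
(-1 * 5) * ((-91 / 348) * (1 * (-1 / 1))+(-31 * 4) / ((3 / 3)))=215305 / 348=618.69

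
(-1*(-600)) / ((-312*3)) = -0.64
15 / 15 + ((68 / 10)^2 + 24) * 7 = 12317 / 25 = 492.68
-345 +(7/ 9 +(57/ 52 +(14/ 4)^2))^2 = -7967795/ 54756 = -145.51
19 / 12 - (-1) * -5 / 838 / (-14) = 27871 / 17598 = 1.58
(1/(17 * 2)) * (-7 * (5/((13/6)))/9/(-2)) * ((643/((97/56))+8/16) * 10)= 98.12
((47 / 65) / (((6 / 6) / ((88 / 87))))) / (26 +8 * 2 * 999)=2068 / 45268275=0.00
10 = 10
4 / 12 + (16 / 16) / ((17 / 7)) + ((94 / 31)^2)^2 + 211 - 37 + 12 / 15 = 61249592524 / 235497855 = 260.09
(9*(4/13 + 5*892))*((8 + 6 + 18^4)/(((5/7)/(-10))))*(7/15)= -357959121408/13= -27535317031.38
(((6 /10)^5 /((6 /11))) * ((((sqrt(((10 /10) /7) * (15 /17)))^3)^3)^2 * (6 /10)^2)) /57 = 1315316475 /181847045398730037802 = 0.00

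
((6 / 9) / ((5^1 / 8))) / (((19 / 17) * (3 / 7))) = 1904 / 855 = 2.23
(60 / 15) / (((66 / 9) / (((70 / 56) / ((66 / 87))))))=435 / 484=0.90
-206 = -206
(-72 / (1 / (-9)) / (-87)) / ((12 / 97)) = -1746 / 29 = -60.21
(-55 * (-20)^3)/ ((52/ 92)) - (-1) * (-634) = 10111758/ 13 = 777827.54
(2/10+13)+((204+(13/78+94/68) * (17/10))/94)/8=303991/22560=13.47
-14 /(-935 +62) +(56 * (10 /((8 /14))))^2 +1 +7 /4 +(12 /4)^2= 3353757887 /3492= 960411.77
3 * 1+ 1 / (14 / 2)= 22 / 7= 3.14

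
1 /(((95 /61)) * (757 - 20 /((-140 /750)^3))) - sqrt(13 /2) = 41846 /249724315 - sqrt(26) /2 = -2.55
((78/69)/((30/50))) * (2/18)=130/621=0.21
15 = 15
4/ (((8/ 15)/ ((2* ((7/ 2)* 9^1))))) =945/ 2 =472.50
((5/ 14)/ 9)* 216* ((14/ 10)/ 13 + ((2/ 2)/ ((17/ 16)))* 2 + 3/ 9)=30808/ 1547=19.91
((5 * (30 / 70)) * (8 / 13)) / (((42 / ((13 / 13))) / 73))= 1460 / 637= 2.29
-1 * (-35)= 35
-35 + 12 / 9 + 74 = 121 / 3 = 40.33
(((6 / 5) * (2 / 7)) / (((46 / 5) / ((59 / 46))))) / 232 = 177 / 859096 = 0.00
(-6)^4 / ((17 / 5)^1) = 6480 / 17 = 381.18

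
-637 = -637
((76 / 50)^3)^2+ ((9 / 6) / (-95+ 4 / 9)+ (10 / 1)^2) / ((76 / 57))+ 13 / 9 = 1327839365604823 / 14958984375000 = 88.77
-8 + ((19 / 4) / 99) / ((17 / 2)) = -26909 / 3366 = -7.99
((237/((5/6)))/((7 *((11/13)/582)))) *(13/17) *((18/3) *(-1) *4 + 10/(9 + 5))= -22798007388/45815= -497610.11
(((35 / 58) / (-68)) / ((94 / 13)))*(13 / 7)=-845 / 370736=-0.00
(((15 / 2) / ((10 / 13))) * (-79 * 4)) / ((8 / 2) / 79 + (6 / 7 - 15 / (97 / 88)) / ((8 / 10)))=330535842 / 1704523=193.92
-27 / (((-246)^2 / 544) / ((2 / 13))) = -816 / 21853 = -0.04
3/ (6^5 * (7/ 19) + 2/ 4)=114/ 108883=0.00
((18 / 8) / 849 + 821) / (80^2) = 37175 / 289792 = 0.13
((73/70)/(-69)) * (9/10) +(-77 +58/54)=-75.94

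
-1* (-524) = 524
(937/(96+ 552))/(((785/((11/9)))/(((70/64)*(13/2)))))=937937/58599936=0.02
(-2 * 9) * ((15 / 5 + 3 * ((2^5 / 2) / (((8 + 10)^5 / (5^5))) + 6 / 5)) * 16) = -21035248 / 10935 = -1923.66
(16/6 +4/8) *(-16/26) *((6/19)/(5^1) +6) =-768/65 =-11.82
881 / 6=146.83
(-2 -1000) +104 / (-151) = -151406 / 151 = -1002.69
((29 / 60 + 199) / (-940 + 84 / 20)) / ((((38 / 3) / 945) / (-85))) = 961409925 / 711208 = 1351.80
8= 8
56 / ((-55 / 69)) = -3864 / 55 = -70.25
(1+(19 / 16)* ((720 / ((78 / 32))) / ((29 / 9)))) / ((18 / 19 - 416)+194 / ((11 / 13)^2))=-95217683 / 124889544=-0.76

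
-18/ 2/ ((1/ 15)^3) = -30375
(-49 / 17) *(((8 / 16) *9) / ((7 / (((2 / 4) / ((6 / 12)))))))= -63 / 34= -1.85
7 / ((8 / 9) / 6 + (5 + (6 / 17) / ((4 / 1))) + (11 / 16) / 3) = 51408 / 40139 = 1.28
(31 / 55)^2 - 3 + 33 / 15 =-1459 / 3025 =-0.48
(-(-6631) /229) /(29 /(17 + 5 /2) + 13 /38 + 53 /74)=181802127 /15981910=11.38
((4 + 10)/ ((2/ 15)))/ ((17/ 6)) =630/ 17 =37.06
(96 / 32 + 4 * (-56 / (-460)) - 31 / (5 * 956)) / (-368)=-382643 / 40457920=-0.01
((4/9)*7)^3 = 21952/729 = 30.11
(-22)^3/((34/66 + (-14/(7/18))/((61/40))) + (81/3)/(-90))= 214344240/470869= 455.21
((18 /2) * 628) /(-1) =-5652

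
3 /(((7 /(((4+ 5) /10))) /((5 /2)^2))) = 135 /56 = 2.41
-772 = -772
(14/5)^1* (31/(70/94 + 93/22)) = 448756/25705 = 17.46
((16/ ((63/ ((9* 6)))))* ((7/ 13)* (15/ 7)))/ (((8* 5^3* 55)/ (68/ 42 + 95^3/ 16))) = 54016257/ 3503500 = 15.42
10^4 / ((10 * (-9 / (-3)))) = 333.33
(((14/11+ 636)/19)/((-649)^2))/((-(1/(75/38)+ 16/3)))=-87625/6426263657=-0.00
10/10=1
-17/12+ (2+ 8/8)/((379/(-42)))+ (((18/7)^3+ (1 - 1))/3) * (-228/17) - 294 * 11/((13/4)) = -369863464801/344752044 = -1072.84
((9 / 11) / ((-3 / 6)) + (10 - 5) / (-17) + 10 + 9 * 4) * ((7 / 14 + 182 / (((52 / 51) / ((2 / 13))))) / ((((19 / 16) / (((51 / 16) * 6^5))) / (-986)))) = -25359992016.83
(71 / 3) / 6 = 71 / 18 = 3.94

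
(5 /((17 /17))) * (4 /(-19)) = -20 /19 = -1.05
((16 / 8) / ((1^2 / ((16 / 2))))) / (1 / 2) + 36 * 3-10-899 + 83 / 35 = -26832 / 35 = -766.63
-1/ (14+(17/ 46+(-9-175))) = 46/ 7803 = 0.01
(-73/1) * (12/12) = -73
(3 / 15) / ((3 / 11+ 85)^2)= 0.00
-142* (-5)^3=17750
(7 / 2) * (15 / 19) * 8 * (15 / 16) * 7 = 11025 / 76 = 145.07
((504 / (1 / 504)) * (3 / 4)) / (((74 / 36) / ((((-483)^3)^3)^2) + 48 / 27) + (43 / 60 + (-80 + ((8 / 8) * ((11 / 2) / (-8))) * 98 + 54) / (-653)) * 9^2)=91661375865631352711902380313029172920404134079081772128640 / 34357755222674343485977072681102822711593226204816159381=2667.85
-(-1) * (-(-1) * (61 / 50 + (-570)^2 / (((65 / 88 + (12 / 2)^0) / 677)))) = 107534681037 / 850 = 126511389.46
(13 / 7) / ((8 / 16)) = 26 / 7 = 3.71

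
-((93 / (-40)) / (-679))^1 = -93 / 27160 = -0.00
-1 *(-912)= 912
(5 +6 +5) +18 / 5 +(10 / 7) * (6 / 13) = 9218 / 455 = 20.26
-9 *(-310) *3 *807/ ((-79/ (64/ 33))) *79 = -13099810.91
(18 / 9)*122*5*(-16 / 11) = -19520 / 11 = -1774.55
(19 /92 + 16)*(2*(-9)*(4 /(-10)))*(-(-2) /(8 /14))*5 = 93933 /46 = 2042.02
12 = 12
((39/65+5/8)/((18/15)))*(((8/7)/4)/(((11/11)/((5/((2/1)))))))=35/48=0.73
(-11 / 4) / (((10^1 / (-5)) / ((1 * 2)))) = 11 / 4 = 2.75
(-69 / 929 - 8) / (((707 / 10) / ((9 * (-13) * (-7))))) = -8776170 / 93829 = -93.53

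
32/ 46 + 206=4754/ 23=206.70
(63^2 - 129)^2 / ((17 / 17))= 14745600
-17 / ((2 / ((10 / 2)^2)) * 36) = -5.90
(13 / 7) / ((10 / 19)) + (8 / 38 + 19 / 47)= 259001 / 62510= 4.14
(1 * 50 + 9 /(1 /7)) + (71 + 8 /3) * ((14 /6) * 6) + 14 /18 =10306 /9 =1145.11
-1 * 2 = -2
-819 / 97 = -8.44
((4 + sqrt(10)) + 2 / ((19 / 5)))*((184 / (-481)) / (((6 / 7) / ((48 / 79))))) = -886144 / 721981 - 10304*sqrt(10) / 37999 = -2.08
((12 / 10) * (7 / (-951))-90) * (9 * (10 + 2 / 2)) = -14123736 / 1585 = -8910.87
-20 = -20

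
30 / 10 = 3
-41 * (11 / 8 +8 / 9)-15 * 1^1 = -107.82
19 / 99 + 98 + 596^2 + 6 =35176699 / 99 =355320.19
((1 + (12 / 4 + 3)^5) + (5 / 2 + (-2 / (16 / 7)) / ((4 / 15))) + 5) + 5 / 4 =249039 / 32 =7782.47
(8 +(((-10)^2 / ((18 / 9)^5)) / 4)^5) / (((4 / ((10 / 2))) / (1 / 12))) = 0.86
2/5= 0.40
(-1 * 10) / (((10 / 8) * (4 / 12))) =-24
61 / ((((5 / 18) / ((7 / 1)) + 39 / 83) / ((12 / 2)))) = 3827628 / 5329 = 718.26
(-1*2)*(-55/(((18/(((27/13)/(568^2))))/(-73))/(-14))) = 84315/2097056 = 0.04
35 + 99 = 134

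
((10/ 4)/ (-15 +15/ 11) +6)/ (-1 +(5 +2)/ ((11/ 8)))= 3839/ 2700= 1.42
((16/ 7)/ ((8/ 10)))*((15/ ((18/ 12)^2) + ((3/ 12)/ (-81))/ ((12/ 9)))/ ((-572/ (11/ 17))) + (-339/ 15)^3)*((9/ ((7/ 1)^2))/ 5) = -551025409411/ 454818000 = -1211.53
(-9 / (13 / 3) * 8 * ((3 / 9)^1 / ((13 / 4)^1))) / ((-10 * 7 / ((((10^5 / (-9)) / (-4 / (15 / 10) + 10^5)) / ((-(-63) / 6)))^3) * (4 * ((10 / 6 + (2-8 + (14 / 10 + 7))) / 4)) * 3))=-250000000000000 / 105718934579068047107871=-0.00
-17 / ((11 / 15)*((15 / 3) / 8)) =-37.09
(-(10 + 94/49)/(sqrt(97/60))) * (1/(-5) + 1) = -4672 * sqrt(1455)/23765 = -7.50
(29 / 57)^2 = 841 / 3249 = 0.26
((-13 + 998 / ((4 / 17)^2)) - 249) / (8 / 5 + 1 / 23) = 16343225 / 1512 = 10809.01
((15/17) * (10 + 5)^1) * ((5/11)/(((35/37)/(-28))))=-33300/187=-178.07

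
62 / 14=31 / 7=4.43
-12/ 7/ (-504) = 1/ 294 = 0.00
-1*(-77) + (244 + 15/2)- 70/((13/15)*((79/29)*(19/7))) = 12393741/39026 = 317.58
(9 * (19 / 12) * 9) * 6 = 1539 / 2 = 769.50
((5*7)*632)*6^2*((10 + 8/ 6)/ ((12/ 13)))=9777040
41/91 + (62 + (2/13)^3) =960483/15379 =62.45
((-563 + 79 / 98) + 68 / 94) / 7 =-2586133 / 32242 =-80.21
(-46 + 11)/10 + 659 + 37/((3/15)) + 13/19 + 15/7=224325/266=843.33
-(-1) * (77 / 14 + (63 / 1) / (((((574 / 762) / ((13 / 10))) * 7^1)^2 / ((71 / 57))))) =11250652867 / 1095507700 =10.27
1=1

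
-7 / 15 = -0.47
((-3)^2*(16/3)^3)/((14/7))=2048/3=682.67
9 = 9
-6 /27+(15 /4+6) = 343 /36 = 9.53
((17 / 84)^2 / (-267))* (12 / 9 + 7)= -7225 / 5651856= -0.00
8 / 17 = 0.47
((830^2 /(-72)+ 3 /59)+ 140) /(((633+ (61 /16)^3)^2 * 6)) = -41995640766464 /12665918185840593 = -0.00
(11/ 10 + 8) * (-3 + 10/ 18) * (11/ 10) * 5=-11011/ 90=-122.34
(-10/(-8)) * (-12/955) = -0.02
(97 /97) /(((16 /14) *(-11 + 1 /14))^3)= -117649 /229220928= -0.00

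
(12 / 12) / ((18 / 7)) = 7 / 18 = 0.39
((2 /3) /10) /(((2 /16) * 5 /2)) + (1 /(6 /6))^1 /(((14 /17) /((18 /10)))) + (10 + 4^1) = 17219 /1050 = 16.40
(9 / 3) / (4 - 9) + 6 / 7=0.26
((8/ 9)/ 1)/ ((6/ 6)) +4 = 44/ 9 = 4.89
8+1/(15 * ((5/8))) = 608/75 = 8.11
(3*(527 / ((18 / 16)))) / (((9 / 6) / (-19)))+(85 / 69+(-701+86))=-3811834 / 207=-18414.66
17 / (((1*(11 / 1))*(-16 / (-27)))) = 459 / 176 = 2.61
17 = 17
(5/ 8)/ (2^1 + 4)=5/ 48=0.10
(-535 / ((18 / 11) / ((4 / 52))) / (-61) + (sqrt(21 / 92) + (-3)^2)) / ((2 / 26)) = 13 * sqrt(483) / 46 + 134351 / 1098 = 128.57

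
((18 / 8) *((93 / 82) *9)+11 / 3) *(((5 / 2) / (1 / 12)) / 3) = 131035 / 492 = 266.33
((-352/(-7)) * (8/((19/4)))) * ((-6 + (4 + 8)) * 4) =270336/133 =2032.60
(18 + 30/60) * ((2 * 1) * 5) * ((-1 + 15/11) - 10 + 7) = -5365/11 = -487.73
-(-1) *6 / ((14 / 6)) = 18 / 7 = 2.57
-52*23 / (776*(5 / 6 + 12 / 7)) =-6279 / 10379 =-0.60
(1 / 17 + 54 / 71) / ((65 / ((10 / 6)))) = 989 / 47073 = 0.02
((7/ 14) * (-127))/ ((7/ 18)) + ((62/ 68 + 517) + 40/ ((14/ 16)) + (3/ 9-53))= 248239/ 714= 347.67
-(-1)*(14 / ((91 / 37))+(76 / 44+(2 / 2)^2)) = 1204 / 143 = 8.42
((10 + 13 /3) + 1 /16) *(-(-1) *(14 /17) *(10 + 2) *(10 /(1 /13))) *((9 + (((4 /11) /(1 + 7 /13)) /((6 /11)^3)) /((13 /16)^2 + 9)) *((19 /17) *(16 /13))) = 4492264223888 /19296819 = 232798.17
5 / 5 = 1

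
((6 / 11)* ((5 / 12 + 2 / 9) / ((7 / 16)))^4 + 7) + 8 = 1009691447 / 57760857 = 17.48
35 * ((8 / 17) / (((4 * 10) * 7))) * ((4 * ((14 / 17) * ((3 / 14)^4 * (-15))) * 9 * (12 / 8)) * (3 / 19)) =-98415 / 7533652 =-0.01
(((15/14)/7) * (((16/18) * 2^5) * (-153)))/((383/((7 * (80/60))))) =-43520/2681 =-16.23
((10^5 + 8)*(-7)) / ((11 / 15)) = -10500840 / 11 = -954621.82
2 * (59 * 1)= 118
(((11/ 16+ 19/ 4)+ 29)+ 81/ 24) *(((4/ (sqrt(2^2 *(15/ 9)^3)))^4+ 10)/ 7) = 10158797/ 175000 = 58.05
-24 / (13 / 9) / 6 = -36 / 13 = -2.77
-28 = -28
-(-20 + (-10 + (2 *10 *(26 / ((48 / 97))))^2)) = -39751945 / 36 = -1104220.69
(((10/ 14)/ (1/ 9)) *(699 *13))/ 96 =136305/ 224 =608.50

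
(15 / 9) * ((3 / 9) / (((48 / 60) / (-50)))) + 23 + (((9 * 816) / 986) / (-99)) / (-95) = -6393923 / 545490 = -11.72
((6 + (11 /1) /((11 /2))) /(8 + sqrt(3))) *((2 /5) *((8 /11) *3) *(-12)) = -36864 /3355 + 4608 *sqrt(3) /3355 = -8.61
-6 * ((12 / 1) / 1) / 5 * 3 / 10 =-108 / 25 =-4.32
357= 357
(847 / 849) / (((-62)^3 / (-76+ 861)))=-664895 / 202340472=-0.00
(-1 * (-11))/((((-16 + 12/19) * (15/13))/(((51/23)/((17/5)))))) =-2717/6716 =-0.40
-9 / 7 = -1.29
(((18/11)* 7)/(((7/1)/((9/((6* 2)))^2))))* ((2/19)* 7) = 567/836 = 0.68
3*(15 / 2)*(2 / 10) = 4.50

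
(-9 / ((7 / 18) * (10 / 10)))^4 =286858.62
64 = 64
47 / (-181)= -47 / 181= -0.26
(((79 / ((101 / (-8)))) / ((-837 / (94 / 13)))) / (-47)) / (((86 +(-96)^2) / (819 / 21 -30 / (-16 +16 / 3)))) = -17617 / 3407573754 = -0.00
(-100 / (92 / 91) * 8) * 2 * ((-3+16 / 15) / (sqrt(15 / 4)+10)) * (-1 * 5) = -1206400 / 759+60320 * sqrt(15) / 759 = -1281.66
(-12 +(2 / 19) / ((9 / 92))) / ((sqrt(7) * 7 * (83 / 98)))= -3736 * sqrt(7) / 14193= -0.70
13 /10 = 1.30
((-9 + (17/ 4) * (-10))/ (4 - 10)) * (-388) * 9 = -29973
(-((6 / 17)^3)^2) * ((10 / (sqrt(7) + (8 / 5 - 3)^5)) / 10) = 75937500000 * sqrt(7) / 861372780445051 + 58344300000 / 123053254349293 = 0.00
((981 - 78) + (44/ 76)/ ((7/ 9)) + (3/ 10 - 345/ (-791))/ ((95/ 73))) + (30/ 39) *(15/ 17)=150291892659/ 166070450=904.99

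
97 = 97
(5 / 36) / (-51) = -5 / 1836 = -0.00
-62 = -62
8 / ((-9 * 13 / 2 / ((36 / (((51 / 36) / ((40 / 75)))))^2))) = -2359296 / 93925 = -25.12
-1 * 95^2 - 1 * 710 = -9735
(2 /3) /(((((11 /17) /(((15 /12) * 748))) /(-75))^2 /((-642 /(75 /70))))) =-4691792175000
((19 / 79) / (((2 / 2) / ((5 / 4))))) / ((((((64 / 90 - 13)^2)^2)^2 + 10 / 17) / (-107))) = -2905737743126953125 / 46982600878444992857662292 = -0.00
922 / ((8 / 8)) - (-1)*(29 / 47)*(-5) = 43189 / 47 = 918.91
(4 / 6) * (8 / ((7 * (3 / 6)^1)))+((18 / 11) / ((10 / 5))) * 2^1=730 / 231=3.16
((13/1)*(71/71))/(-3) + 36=95/3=31.67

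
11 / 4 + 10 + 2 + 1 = 63 / 4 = 15.75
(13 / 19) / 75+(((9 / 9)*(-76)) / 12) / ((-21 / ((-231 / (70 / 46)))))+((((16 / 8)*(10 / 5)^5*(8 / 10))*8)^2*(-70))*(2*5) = -1171469563774 / 9975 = -117440557.77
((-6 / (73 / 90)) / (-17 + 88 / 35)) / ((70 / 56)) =5040 / 12337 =0.41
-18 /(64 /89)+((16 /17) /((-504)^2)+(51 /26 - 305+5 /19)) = -174821393983 /533306592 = -327.81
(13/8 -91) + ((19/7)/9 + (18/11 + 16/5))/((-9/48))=-9711209/83160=-116.78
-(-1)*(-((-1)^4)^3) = -1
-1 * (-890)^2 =-792100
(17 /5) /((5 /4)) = 2.72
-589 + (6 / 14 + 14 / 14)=-4113 / 7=-587.57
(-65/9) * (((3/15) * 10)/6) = -65/27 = -2.41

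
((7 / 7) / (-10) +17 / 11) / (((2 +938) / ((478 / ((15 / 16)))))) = 50668 / 64625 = 0.78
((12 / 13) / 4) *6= 18 / 13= 1.38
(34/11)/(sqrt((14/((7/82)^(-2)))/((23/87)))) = 1394 * sqrt(28014)/46893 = 4.98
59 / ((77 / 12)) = 708 / 77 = 9.19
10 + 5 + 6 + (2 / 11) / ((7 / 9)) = 1635 / 77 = 21.23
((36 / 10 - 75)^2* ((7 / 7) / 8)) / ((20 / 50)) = 1593.11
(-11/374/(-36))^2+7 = 10487233/1498176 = 7.00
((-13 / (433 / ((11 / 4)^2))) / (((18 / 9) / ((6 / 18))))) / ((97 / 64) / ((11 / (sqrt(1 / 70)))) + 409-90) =-544017393920 / 4585998140809389 + 3356782 * sqrt(70) / 4585998140809389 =-0.00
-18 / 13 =-1.38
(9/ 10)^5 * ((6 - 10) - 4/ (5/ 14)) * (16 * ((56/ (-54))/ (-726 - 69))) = -0.19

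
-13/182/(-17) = 1/238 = 0.00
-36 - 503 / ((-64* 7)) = -15625 / 448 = -34.88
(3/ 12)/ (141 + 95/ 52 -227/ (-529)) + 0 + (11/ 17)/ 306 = 79121711/ 20499453774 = 0.00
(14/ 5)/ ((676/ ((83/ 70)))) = 83/ 16900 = 0.00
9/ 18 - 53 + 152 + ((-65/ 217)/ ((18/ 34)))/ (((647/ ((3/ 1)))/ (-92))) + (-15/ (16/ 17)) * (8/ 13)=492437282/ 5475561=89.93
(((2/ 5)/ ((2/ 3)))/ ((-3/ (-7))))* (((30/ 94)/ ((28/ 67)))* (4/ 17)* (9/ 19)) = 1809/ 15181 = 0.12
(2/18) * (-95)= -95/9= -10.56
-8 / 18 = -4 / 9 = -0.44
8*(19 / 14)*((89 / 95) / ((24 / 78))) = 1157 / 35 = 33.06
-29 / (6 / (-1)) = 29 / 6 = 4.83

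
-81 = -81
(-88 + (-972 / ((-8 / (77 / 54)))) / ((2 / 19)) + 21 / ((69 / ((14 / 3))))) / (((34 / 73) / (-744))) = -2490836.64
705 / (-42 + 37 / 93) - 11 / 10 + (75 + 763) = 31724011 / 38690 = 819.95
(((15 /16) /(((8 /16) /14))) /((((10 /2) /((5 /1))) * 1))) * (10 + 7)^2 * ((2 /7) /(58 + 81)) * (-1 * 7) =-30345 /278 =-109.15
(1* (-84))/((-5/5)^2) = -84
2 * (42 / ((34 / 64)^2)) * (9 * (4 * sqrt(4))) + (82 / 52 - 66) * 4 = 79542826 / 3757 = 21171.90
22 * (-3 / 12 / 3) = -11 / 6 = -1.83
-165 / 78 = -55 / 26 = -2.12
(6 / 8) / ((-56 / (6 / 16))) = -9 / 1792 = -0.01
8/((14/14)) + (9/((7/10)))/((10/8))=128/7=18.29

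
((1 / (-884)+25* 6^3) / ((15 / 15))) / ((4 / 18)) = 42962391 / 1768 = 24299.99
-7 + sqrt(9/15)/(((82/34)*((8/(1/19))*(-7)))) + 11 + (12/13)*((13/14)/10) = 143/35 - 17*sqrt(15)/218120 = 4.09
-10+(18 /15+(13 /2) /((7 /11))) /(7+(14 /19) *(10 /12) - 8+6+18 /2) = -31621 /3430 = -9.22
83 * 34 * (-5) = -14110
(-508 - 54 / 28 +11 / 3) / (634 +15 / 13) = -276419 / 346794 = -0.80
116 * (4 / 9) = 464 / 9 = 51.56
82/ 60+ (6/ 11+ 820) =271231/ 330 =821.91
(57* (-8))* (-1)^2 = -456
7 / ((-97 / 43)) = -301 / 97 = -3.10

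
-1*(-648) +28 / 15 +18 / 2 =9883 / 15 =658.87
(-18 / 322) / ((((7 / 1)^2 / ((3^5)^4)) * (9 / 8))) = -27894275208 / 7889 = -3535844.24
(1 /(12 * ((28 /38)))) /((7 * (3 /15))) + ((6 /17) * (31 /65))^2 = 156682271 /1435925400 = 0.11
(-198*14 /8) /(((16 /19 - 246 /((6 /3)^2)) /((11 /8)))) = 7.85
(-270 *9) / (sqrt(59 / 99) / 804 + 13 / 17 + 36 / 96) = -204882181455600 / 96092700271 + 6775500960 *sqrt(649) / 96092700271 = -2130.33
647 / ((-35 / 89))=-57583 / 35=-1645.23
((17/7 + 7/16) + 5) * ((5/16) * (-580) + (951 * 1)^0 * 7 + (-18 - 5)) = -695109/448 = -1551.58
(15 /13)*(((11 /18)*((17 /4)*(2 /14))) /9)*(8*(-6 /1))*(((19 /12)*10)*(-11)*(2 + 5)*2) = 1954150 /351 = 5567.38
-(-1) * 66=66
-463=-463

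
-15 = -15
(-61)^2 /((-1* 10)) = -3721 /10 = -372.10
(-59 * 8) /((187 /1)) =-472 /187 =-2.52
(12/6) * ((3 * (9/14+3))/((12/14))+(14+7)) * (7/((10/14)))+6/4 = 663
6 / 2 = 3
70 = 70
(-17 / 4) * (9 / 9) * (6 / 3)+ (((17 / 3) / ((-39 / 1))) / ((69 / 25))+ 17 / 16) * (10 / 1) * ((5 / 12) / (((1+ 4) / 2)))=-2641579 / 387504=-6.82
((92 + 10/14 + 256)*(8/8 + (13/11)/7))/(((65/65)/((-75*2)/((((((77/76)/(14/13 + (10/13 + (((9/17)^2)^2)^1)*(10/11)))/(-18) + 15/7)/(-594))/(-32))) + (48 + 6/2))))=-132359216977465511199030/240600280238857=-550120793.07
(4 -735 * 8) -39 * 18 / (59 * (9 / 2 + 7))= -7975136 / 1357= -5877.03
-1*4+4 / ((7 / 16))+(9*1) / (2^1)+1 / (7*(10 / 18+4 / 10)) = 5895 / 602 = 9.79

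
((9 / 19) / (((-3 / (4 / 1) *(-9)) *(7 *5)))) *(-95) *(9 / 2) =-6 / 7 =-0.86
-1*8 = -8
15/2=7.50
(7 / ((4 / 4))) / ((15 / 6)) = 14 / 5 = 2.80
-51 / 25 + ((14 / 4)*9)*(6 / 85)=78 / 425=0.18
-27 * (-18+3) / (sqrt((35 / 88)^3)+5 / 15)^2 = 2651253060487680 / 87377586409- 91807362662400 * sqrt(770) / 87377586409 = 1186.83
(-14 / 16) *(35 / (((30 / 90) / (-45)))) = 33075 / 8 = 4134.38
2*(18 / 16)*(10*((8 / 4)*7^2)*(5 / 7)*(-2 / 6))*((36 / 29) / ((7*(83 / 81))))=-218700 / 2407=-90.86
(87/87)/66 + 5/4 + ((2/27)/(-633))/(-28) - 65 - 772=-4399331621/5264028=-835.73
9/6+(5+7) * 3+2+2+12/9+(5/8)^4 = 528211/12288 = 42.99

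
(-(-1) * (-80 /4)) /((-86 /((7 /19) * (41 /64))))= 1435 /26144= 0.05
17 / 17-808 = -807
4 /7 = 0.57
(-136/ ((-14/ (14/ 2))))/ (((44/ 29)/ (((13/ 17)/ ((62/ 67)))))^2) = 638017081/ 31628432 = 20.17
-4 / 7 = -0.57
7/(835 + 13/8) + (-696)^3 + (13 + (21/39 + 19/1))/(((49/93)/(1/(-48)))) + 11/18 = -68996842153036783/204645168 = -337153536.67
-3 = -3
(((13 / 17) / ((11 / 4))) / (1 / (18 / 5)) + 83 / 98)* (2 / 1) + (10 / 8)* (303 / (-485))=2.92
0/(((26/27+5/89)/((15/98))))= 0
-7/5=-1.40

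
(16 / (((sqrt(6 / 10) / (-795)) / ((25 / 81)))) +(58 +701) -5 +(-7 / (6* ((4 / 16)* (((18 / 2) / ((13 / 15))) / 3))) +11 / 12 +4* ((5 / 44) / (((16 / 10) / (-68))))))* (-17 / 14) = -74144599 / 83160 +901000* sqrt(15) / 567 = 5262.83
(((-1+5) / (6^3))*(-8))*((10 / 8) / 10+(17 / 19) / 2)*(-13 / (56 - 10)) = 377 / 15732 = 0.02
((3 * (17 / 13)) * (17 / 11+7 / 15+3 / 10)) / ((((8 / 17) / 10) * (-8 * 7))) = -31501 / 9152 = -3.44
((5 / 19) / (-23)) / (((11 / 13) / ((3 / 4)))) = -195 / 19228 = -0.01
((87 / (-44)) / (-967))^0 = 1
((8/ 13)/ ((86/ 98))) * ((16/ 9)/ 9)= 6272/ 45279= 0.14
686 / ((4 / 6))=1029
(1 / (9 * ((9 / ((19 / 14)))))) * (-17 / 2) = -0.14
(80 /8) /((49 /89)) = 890 /49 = 18.16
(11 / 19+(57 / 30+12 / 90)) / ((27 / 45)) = 1489 / 342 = 4.35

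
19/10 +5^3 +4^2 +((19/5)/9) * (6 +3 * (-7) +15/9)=37063/270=137.27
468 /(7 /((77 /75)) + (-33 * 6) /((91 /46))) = -5.02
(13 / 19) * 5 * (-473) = -30745 / 19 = -1618.16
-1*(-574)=574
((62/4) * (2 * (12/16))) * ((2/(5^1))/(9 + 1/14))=651/635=1.03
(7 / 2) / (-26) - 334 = -17375 / 52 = -334.13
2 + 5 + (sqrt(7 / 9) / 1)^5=49* sqrt(7) / 243 + 7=7.53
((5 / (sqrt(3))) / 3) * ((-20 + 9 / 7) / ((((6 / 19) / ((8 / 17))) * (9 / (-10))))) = 497800 * sqrt(3) / 28917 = 29.82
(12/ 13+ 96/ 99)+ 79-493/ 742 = 25538129/ 318318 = 80.23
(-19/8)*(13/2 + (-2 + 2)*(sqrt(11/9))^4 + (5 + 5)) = -627/16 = -39.19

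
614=614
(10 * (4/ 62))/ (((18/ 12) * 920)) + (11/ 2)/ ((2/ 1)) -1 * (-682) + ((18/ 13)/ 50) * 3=1904316637/ 2780700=684.83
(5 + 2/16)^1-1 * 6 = -7/8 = -0.88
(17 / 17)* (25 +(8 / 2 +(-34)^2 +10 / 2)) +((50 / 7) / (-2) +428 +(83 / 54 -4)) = 609323 / 378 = 1611.97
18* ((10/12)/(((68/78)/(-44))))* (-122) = 92361.18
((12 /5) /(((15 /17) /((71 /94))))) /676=1207 /397150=0.00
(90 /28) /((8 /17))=765 /112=6.83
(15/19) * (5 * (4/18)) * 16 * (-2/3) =-1600/171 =-9.36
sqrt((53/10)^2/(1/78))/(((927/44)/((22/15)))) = 25652*sqrt(78)/69525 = 3.26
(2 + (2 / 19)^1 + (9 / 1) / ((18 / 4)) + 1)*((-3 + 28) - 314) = -28033 / 19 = -1475.42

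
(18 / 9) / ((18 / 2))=2 / 9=0.22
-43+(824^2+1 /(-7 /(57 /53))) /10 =251740509 /3710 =67854.58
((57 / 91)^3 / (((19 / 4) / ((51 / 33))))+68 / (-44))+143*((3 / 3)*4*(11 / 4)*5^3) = 1629867728714 / 8289281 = 196623.53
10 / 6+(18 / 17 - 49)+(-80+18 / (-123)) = -264346 / 2091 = -126.42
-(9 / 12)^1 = -3 / 4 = -0.75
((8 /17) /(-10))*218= -872 /85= -10.26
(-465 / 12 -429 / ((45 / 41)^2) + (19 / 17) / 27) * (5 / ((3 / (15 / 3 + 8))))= -26177333 / 3060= -8554.68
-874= -874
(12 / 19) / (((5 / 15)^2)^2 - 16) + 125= 3074653 / 24605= 124.96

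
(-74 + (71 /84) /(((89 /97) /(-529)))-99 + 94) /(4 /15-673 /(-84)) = -18265 /267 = -68.41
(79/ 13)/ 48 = 79/ 624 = 0.13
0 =0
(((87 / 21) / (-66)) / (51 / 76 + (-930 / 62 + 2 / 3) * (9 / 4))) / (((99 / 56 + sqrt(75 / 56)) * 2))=551 / 560100 - 551 * sqrt(42) / 5544990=0.00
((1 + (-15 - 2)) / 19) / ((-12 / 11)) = 44 / 57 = 0.77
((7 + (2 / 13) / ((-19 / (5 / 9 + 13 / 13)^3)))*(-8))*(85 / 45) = -170673608 / 1620567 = -105.32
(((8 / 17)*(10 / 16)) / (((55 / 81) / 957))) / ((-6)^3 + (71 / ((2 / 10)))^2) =7047 / 2138753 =0.00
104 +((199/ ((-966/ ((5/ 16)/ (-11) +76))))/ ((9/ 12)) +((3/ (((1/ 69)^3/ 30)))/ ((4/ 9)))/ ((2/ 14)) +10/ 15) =19792480276589/ 42504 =465661591.30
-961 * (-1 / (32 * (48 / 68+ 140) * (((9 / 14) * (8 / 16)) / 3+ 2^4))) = 114359 / 8630336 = 0.01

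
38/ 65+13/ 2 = 921/ 130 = 7.08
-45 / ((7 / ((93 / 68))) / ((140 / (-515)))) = 2.39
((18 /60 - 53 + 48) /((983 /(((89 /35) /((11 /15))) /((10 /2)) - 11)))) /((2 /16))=745984 /1892275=0.39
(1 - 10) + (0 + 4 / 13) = -113 / 13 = -8.69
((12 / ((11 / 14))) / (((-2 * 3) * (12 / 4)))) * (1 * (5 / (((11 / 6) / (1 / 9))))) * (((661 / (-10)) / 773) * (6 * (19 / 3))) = 703304 / 841797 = 0.84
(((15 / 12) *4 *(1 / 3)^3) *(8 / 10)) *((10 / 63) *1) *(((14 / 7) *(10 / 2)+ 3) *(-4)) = -2080 / 1701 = -1.22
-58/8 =-29/4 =-7.25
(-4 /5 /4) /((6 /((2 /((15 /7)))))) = -7 /225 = -0.03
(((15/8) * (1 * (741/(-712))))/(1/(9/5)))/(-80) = 20007/455680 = 0.04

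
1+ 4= 5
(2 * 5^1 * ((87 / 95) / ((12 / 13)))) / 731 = 0.01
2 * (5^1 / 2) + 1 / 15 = 76 / 15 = 5.07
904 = 904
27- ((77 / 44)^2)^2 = 17.62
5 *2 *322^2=1036840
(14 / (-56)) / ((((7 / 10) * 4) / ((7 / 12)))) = -5 / 96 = -0.05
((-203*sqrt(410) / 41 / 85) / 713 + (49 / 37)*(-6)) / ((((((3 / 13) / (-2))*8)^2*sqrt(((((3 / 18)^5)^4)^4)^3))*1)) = -824179084295877946839701929477827501764520953028101538365996889745677703621606488109425931321344 / 37 - 569076034394772868055984665591833275027883515186070109824140709586301271548252098932698857340928*sqrt(410) / 2484805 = -22279747736774516134595350000000000000000000000000000000000000000000000000000000000000000000000.00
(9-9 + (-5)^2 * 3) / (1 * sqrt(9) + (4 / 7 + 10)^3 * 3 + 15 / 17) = 145775 / 6896354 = 0.02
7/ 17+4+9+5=18.41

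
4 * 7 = 28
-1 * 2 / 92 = -0.02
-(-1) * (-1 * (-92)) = 92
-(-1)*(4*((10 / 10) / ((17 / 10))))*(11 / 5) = 88 / 17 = 5.18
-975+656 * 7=3617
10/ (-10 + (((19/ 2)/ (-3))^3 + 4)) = -0.26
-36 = -36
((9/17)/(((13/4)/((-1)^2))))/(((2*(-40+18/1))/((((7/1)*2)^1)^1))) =-126/2431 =-0.05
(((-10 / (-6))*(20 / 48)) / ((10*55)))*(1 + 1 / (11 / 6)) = 17 / 8712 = 0.00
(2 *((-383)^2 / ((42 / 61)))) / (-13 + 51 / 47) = -420557363 / 11760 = -35761.68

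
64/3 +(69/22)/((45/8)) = 1204/55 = 21.89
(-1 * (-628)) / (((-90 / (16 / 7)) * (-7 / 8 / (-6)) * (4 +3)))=-80384 / 5145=-15.62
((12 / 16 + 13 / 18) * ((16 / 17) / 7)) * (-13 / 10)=-1378 / 5355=-0.26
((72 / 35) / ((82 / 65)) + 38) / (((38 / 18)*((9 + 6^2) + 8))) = 102366 / 289009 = 0.35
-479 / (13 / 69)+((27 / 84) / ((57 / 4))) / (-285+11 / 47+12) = -56353939893 / 22165780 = -2542.38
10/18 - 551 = -4954/9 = -550.44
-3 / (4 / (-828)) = 621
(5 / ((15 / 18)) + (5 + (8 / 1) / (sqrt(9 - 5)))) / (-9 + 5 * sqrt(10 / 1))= 135 / 169 + 75 * sqrt(10) / 169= 2.20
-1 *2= -2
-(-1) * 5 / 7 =5 / 7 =0.71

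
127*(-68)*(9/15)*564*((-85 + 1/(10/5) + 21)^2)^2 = -237578914405737/5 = -47515782881147.40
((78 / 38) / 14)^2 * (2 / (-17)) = -0.00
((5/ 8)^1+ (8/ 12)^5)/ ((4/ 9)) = 1471/ 864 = 1.70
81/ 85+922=78451/ 85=922.95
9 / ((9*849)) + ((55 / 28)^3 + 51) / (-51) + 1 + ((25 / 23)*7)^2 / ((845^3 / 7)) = -119270330761769861 / 808996218380016576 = -0.15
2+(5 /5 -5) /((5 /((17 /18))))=56 /45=1.24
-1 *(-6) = 6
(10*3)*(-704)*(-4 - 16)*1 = 422400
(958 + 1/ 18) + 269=22087/ 18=1227.06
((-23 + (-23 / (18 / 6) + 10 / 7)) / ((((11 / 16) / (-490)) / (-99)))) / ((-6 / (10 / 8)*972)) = 107450 / 243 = 442.18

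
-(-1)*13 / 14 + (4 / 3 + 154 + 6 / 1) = 162.26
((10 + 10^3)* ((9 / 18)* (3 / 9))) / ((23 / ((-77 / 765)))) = -7777 / 10557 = -0.74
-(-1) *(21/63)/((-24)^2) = 1/1728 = 0.00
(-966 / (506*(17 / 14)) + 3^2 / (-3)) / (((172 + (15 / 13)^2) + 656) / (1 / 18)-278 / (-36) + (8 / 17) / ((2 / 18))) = -0.00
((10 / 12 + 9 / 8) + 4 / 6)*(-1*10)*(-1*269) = 28245 / 4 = 7061.25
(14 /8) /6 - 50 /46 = -439 /552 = -0.80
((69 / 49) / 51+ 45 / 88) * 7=3.77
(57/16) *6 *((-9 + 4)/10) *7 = -1197/16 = -74.81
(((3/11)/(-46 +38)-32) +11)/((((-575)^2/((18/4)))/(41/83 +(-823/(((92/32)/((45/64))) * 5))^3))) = 112377861014517819/6017414306816000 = 18.68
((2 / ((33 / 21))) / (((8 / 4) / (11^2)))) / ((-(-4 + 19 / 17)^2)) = -3179 / 343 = -9.27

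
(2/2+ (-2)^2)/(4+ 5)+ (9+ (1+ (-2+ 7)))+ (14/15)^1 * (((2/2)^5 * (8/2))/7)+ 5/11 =8189/495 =16.54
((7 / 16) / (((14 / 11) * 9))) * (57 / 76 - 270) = -3949 / 384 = -10.28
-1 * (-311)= 311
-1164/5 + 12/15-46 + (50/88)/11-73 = -169859/484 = -350.95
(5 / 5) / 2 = 1 / 2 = 0.50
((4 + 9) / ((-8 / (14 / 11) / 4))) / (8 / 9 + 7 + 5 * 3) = -0.36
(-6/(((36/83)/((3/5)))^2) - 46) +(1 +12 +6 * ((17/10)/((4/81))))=97241/600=162.07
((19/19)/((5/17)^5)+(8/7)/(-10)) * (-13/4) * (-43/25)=5554502941/2187500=2539.20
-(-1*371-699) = 1070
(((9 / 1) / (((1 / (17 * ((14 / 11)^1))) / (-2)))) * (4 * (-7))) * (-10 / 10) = -119952 / 11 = -10904.73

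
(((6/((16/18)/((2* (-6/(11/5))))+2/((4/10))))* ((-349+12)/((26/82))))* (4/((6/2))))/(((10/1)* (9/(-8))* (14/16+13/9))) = 95503104/1417663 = 67.37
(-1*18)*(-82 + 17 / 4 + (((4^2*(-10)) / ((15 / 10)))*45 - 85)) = 178659 / 2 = 89329.50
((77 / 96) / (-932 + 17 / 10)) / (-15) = 11 / 191376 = 0.00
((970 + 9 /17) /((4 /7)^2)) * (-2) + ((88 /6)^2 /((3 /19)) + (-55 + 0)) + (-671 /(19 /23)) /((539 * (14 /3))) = -110976029945 /23930424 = -4637.45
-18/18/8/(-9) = 1/72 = 0.01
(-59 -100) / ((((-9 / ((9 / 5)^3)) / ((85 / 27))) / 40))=64872 / 5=12974.40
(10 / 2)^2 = 25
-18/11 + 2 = 4/11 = 0.36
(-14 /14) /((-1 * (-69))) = -1 /69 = -0.01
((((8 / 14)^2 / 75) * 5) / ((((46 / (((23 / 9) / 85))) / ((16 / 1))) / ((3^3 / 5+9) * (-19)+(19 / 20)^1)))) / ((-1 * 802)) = 12464 / 161051625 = 0.00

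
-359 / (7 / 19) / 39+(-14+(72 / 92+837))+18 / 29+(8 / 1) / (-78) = 48516046 / 60697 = 799.32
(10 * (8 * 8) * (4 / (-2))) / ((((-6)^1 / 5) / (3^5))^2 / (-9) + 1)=-1889568000 / 1476221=-1280.00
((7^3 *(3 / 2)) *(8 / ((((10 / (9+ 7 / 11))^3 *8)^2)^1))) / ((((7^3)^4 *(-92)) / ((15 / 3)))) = -66493083387 / 328848831304424200000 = -0.00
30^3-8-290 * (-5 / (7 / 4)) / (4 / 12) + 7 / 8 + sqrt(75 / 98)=5 * sqrt(6) / 14 + 1650801 / 56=29479.46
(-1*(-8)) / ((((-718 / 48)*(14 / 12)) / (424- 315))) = -125568 / 2513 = -49.97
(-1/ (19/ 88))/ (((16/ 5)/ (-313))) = 17215/ 38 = 453.03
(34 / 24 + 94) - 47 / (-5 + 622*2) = 472697 / 4956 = 95.38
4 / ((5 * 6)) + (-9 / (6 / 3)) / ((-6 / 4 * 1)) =47 / 15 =3.13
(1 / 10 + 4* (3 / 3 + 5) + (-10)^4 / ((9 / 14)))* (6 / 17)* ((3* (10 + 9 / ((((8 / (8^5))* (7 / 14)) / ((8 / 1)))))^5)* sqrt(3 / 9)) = 100103526392779491218128751613450656* sqrt(3) / 255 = 679938798937671136879556900000000.00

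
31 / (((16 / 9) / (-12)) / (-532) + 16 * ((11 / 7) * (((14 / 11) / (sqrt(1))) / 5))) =17955 / 3707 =4.84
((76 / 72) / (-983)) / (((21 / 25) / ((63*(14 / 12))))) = -3325 / 35388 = -0.09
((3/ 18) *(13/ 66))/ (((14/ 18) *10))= 13/ 3080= 0.00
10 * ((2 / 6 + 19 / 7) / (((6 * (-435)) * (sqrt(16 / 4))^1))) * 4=-128 / 5481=-0.02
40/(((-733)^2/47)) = 1880/537289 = 0.00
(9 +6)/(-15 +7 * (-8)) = -15/71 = -0.21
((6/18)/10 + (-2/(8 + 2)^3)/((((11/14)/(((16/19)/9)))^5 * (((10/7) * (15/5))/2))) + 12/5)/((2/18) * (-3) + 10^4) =214870525956697098941/883000132518857945748750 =0.00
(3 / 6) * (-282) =-141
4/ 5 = 0.80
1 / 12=0.08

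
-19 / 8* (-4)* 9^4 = 124659 / 2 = 62329.50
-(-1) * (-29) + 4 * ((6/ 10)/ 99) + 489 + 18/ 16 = 608717/ 1320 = 461.15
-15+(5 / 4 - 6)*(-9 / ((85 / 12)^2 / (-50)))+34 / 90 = -744202 / 13005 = -57.22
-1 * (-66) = 66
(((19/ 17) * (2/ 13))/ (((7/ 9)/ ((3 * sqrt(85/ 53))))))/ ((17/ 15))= 15390 * sqrt(4505)/ 1393847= 0.74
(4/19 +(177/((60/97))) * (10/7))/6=108793/1596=68.17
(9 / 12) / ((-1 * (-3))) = 1 / 4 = 0.25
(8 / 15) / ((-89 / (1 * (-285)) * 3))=152 / 267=0.57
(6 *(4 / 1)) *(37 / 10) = 444 / 5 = 88.80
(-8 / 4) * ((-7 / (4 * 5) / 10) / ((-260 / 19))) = -133 / 26000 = -0.01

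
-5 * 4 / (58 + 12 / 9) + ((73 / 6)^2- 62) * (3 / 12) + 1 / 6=273449 / 12816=21.34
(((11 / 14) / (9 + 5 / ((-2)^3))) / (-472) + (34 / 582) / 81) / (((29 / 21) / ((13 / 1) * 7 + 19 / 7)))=223542824 / 6304920363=0.04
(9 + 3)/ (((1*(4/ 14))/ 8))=336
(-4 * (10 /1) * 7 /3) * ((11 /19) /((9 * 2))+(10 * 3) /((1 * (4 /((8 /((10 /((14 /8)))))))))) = -504280 /513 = -983.00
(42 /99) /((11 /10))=140 /363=0.39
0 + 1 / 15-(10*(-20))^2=-599999 / 15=-39999.93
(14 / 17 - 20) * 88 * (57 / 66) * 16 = -396416 / 17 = -23318.59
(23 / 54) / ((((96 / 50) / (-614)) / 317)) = -43177.80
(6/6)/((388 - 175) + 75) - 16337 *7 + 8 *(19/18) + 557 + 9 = -10923317/96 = -113784.55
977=977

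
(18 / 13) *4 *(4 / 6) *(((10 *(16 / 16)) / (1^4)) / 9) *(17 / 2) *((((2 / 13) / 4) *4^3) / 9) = 43520 / 4563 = 9.54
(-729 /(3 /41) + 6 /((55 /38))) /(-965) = 10.32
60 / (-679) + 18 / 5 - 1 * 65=-208753 / 3395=-61.49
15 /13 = 1.15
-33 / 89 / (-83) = 33 / 7387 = 0.00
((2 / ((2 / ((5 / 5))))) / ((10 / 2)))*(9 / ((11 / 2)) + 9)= 117 / 55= 2.13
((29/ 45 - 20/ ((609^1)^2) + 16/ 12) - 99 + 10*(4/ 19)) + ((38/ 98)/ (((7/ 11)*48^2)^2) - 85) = -183209902027458931/ 1018302267064320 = -179.92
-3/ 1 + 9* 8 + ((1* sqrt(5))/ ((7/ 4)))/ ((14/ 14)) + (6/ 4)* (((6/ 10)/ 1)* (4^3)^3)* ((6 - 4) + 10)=2831225.48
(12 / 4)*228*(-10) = -6840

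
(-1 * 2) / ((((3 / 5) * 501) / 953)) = -9530 / 1503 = -6.34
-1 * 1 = -1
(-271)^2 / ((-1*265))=-73441 / 265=-277.14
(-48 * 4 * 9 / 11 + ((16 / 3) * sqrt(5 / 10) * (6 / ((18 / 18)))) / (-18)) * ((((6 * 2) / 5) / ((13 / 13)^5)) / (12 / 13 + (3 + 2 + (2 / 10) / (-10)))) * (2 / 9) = -199680 / 14069 - 8320 * sqrt(2) / 103599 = -14.31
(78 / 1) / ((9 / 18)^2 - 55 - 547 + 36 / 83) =-25896 / 199637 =-0.13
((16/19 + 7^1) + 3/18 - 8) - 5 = -569/114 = -4.99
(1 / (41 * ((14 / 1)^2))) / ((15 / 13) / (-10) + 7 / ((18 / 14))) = 117 / 5010446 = 0.00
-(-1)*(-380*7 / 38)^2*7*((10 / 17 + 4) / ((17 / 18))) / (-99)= -5350800 / 3179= -1683.17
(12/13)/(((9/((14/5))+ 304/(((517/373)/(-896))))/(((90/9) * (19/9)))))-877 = -48649189217429/55472273337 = -877.00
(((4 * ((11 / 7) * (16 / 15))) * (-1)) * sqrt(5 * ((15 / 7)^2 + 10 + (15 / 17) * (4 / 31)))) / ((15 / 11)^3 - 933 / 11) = 0.70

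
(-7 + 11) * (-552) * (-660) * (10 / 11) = 1324800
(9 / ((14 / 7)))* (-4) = -18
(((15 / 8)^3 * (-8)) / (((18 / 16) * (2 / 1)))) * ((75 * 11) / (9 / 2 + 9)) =-34375 / 24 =-1432.29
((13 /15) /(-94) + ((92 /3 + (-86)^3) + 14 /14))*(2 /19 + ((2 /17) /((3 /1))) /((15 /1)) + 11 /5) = -2005531037669 /1366290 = -1467866.29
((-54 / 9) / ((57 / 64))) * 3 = -384 / 19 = -20.21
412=412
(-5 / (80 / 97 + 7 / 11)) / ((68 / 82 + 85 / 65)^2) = -1515614815 / 2022523439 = -0.75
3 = 3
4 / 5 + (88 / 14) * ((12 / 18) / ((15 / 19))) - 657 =-205031 / 315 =-650.89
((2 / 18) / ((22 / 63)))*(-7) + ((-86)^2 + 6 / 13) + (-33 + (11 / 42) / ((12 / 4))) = 66318146 / 9009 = 7361.32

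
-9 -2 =-11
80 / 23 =3.48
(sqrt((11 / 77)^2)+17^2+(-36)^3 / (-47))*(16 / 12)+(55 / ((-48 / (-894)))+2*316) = 26573777 / 7896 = 3365.47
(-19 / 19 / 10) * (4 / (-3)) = 2 / 15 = 0.13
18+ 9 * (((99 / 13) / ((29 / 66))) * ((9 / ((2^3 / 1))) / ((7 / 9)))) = 2571651 / 10556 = 243.62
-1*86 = -86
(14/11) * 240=3360/11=305.45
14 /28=1 /2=0.50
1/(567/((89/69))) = 0.00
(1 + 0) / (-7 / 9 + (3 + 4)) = 9 / 56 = 0.16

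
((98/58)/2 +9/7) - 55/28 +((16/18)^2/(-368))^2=468566807/2818264428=0.17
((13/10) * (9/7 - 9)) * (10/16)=-351/56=-6.27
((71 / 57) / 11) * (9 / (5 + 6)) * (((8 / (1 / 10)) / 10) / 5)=1704 / 11495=0.15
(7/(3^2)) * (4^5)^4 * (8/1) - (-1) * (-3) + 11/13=800444465020676/117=6841405683937.40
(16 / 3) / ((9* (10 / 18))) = 16 / 15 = 1.07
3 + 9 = 12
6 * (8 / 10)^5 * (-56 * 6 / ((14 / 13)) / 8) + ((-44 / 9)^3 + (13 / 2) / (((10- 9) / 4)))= -381648814 / 2278125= -167.53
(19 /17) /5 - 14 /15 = -181 /255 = -0.71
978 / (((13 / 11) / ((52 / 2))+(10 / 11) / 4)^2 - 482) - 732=-734.03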